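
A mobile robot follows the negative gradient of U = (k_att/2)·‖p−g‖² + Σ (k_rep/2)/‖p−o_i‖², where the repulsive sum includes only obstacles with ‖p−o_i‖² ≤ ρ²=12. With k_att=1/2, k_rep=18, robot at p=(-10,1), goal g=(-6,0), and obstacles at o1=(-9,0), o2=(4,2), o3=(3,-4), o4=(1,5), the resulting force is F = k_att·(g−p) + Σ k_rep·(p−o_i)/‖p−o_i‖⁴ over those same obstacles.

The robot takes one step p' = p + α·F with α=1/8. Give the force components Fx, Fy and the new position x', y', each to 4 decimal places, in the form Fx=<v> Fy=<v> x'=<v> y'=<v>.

F_att = 1/2·(g−p) = 1/2·(4,-1) = (2.0000,-0.5000)
o1: d²=2 ≤ ρ²=12; F_rep = 18·(-1,1)/2² = (-4.5000,4.5000)
o2: d²=197 > ρ²=12 → inactive
o3: d²=194 > ρ²=12 → inactive
o4: d²=137 > ρ²=12 → inactive
F = F_att + ΣF_rep = (-2.5000,4.0000)
p' = p + 1/8·F = (-10.3125,1.5000)

Fx=-2.5000 Fy=4.0000 x'=-10.3125 y'=1.5000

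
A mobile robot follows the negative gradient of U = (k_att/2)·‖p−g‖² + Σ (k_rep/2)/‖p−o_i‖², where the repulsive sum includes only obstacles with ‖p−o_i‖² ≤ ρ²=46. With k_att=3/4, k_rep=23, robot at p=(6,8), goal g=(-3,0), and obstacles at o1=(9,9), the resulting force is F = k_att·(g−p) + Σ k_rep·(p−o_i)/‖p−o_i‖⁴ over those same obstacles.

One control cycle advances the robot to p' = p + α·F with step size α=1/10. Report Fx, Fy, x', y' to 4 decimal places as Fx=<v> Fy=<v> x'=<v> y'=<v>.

F_att = 3/4·(g−p) = 3/4·(-9,-8) = (-6.7500,-6.0000)
o1: d²=10 ≤ ρ²=46; F_rep = 23·(-3,-1)/10² = (-0.6900,-0.2300)
F = F_att + ΣF_rep = (-7.4400,-6.2300)
p' = p + 1/10·F = (5.2560,7.3770)

Fx=-7.4400 Fy=-6.2300 x'=5.2560 y'=7.3770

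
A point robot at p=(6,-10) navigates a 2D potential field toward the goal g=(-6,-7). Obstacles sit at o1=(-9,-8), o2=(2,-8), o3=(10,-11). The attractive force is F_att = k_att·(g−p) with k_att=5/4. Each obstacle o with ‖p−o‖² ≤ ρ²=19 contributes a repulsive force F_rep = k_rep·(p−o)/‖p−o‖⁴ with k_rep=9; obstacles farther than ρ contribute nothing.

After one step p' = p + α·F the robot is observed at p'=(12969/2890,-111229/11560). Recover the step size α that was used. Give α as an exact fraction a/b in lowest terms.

α = 1/10

F_att = 5/4·(g−p) = 5/4·(-12,3) = (-15.0000,3.7500)
o1: d²=229 > ρ²=19 → inactive
o2: d²=20 > ρ²=19 → inactive
o3: d²=17 ≤ ρ²=19; F_rep = 9·(-4,1)/17² = (-0.1246,0.0311)
F = F_att + ΣF_rep = (-15.1246,3.7811)
Δp = p'−p = (-1.5125,0.3781); α = Δx/Fx = (-4371/2890) / (-4371/289) = 1/10
check: Δy/Fy = (4371/11560) / (4371/1156) = 1/10 ✓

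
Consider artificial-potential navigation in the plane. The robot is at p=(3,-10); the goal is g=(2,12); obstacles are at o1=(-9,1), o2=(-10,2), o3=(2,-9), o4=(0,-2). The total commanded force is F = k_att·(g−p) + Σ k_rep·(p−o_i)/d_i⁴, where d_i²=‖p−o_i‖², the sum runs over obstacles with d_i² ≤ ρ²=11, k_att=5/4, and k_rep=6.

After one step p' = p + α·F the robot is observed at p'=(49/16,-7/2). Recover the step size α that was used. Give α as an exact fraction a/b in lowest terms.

F_att = 5/4·(g−p) = 5/4·(-1,22) = (-1.2500,27.5000)
o1: d²=265 > ρ²=11 → inactive
o2: d²=313 > ρ²=11 → inactive
o3: d²=2 ≤ ρ²=11; F_rep = 6·(1,-1)/2² = (1.5000,-1.5000)
o4: d²=73 > ρ²=11 → inactive
F = F_att + ΣF_rep = (0.2500,26.0000)
Δp = p'−p = (0.0625,6.5000); α = Δx/Fx = (1/16) / (1/4) = 1/4
check: Δy/Fy = (13/2) / (26) = 1/4 ✓

α = 1/4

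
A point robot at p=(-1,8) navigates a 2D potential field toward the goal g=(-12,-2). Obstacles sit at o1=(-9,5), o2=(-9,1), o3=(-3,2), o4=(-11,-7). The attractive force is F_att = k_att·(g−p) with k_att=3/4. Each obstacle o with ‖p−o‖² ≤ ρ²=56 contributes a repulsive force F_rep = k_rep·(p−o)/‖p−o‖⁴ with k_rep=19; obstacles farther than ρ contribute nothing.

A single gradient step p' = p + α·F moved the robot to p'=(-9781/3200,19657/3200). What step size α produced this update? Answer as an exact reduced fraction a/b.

F_att = 3/4·(g−p) = 3/4·(-11,-10) = (-8.2500,-7.5000)
o1: d²=73 > ρ²=56 → inactive
o2: d²=113 > ρ²=56 → inactive
o3: d²=40 ≤ ρ²=56; F_rep = 19·(2,6)/40² = (0.0238,0.0712)
o4: d²=325 > ρ²=56 → inactive
F = F_att + ΣF_rep = (-8.2263,-7.4287)
Δp = p'−p = (-2.0566,-1.8572); α = Δx/Fx = (-6581/3200) / (-6581/800) = 1/4
check: Δy/Fy = (-5943/3200) / (-5943/800) = 1/4 ✓

α = 1/4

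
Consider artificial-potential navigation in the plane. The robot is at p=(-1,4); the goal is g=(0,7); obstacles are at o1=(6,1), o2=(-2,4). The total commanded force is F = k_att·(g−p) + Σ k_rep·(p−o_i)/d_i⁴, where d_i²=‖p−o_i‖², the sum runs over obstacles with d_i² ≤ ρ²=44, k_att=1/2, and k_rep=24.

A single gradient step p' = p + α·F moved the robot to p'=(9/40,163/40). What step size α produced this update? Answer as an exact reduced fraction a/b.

α = 1/20

F_att = 1/2·(g−p) = 1/2·(1,3) = (0.5000,1.5000)
o1: d²=58 > ρ²=44 → inactive
o2: d²=1 ≤ ρ²=44; F_rep = 24·(1,0)/1² = (24.0000,0.0000)
F = F_att + ΣF_rep = (24.5000,1.5000)
Δp = p'−p = (1.2250,0.0750); α = Δx/Fx = (49/40) / (49/2) = 1/20
check: Δy/Fy = (3/40) / (3/2) = 1/20 ✓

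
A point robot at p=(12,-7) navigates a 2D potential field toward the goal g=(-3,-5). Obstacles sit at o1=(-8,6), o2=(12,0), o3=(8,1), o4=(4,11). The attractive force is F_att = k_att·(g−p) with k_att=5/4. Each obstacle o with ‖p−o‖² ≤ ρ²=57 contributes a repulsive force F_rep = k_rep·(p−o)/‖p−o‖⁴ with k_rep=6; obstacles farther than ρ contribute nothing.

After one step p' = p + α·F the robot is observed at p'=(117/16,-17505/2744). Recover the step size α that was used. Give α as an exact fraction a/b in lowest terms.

α = 1/4

F_att = 5/4·(g−p) = 5/4·(-15,2) = (-18.7500,2.5000)
o1: d²=569 > ρ²=57 → inactive
o2: d²=49 ≤ ρ²=57; F_rep = 6·(0,-7)/49² = (0.0000,-0.0175)
o3: d²=80 > ρ²=57 → inactive
o4: d²=388 > ρ²=57 → inactive
F = F_att + ΣF_rep = (-18.7500,2.4825)
Δp = p'−p = (-4.6875,0.6206); α = Δx/Fx = (-75/16) / (-75/4) = 1/4
check: Δy/Fy = (1703/2744) / (1703/686) = 1/4 ✓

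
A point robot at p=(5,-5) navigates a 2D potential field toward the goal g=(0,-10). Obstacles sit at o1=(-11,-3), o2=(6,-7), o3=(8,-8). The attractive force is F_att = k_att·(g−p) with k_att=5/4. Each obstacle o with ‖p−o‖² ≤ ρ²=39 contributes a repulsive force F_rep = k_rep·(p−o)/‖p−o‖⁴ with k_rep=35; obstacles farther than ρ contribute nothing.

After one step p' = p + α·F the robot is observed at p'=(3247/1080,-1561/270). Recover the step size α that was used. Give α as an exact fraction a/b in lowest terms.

α = 1/4

F_att = 5/4·(g−p) = 5/4·(-5,-5) = (-6.2500,-6.2500)
o1: d²=260 > ρ²=39 → inactive
o2: d²=5 ≤ ρ²=39; F_rep = 35·(-1,2)/5² = (-1.4000,2.8000)
o3: d²=18 ≤ ρ²=39; F_rep = 35·(-3,3)/18² = (-0.3241,0.3241)
F = F_att + ΣF_rep = (-7.9741,-3.1259)
Δp = p'−p = (-1.9935,-0.7815); α = Δx/Fx = (-2153/1080) / (-2153/270) = 1/4
check: Δy/Fy = (-211/270) / (-422/135) = 1/4 ✓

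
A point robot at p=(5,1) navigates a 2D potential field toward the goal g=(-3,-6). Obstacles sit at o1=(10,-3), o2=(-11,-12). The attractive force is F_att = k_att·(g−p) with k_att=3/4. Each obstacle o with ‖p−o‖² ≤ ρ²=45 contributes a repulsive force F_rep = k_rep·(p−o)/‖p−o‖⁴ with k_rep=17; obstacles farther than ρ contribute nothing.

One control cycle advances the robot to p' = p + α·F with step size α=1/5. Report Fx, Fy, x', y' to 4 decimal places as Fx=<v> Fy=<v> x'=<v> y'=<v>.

Fx=-6.0506 Fy=-5.2095 x'=3.7899 y'=-0.0419

F_att = 3/4·(g−p) = 3/4·(-8,-7) = (-6.0000,-5.2500)
o1: d²=41 ≤ ρ²=45; F_rep = 17·(-5,4)/41² = (-0.0506,0.0405)
o2: d²=425 > ρ²=45 → inactive
F = F_att + ΣF_rep = (-6.0506,-5.2095)
p' = p + 1/5·F = (3.7899,-0.0419)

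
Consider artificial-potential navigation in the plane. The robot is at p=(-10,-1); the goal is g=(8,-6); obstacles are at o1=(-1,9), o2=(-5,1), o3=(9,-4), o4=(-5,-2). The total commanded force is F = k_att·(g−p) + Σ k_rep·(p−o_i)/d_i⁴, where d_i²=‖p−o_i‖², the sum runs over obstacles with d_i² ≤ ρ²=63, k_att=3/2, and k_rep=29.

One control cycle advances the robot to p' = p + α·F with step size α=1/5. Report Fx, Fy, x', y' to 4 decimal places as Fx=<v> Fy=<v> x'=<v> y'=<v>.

F_att = 3/2·(g−p) = 3/2·(18,-5) = (27.0000,-7.5000)
o1: d²=181 > ρ²=63 → inactive
o2: d²=29 ≤ ρ²=63; F_rep = 29·(-5,-2)/29² = (-0.1724,-0.0690)
o3: d²=370 > ρ²=63 → inactive
o4: d²=26 ≤ ρ²=63; F_rep = 29·(-5,1)/26² = (-0.2145,0.0429)
F = F_att + ΣF_rep = (26.6131,-7.5261)
p' = p + 1/5·F = (-4.6774,-2.5052)

Fx=26.6131 Fy=-7.5261 x'=-4.6774 y'=-2.5052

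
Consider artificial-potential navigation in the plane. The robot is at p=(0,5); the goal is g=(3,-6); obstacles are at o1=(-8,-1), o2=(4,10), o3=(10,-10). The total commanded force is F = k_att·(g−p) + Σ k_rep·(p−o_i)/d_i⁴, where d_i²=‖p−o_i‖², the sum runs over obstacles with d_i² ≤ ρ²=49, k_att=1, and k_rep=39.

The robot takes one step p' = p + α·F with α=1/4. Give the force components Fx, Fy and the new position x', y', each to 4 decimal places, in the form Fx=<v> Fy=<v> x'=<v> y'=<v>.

Fx=2.9072 Fy=-11.1160 x'=0.7268 y'=2.2210

F_att = 1·(g−p) = 1·(3,-11) = (3.0000,-11.0000)
o1: d²=100 > ρ²=49 → inactive
o2: d²=41 ≤ ρ²=49; F_rep = 39·(-4,-5)/41² = (-0.0928,-0.1160)
o3: d²=325 > ρ²=49 → inactive
F = F_att + ΣF_rep = (2.9072,-11.1160)
p' = p + 1/4·F = (0.7268,2.2210)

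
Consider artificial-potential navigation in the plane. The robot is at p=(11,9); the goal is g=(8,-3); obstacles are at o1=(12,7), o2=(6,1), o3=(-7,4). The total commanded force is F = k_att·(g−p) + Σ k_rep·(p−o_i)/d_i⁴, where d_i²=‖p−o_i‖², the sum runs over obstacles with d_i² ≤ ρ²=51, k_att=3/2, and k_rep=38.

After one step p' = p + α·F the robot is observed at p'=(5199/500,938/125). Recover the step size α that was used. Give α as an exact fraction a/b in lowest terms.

F_att = 3/2·(g−p) = 3/2·(-3,-12) = (-4.5000,-18.0000)
o1: d²=5 ≤ ρ²=51; F_rep = 38·(-1,2)/5² = (-1.5200,3.0400)
o2: d²=89 > ρ²=51 → inactive
o3: d²=349 > ρ²=51 → inactive
F = F_att + ΣF_rep = (-6.0200,-14.9600)
Δp = p'−p = (-0.6020,-1.4960); α = Δx/Fx = (-301/500) / (-301/50) = 1/10
check: Δy/Fy = (-187/125) / (-374/25) = 1/10 ✓

α = 1/10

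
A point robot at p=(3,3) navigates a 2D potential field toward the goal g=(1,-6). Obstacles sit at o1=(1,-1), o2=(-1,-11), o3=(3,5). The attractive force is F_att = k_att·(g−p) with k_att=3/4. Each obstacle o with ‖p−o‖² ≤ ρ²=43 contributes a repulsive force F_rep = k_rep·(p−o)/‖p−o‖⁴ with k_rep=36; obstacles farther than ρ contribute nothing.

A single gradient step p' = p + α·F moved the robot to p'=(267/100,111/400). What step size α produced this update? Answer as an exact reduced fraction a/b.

F_att = 3/4·(g−p) = 3/4·(-2,-9) = (-1.5000,-6.7500)
o1: d²=20 ≤ ρ²=43; F_rep = 36·(2,4)/20² = (0.1800,0.3600)
o2: d²=212 > ρ²=43 → inactive
o3: d²=4 ≤ ρ²=43; F_rep = 36·(0,-2)/4² = (0.0000,-4.5000)
F = F_att + ΣF_rep = (-1.3200,-10.8900)
Δp = p'−p = (-0.3300,-2.7225); α = Δx/Fx = (-33/100) / (-33/25) = 1/4
check: Δy/Fy = (-1089/400) / (-1089/100) = 1/4 ✓

α = 1/4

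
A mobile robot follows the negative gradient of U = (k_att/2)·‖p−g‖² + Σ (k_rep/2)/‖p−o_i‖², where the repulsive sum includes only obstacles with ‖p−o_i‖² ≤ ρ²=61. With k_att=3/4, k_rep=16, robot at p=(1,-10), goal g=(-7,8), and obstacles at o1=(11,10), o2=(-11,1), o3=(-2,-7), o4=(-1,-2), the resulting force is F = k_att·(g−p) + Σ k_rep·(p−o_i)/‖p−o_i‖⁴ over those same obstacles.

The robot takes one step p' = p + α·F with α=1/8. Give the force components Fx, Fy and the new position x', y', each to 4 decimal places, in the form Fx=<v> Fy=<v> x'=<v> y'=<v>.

F_att = 3/4·(g−p) = 3/4·(-8,18) = (-6.0000,13.5000)
o1: d²=500 > ρ²=61 → inactive
o2: d²=265 > ρ²=61 → inactive
o3: d²=18 ≤ ρ²=61; F_rep = 16·(3,-3)/18² = (0.1481,-0.1481)
o4: d²=68 > ρ²=61 → inactive
F = F_att + ΣF_rep = (-5.8519,13.3519)
p' = p + 1/8·F = (0.2685,-8.3310)

Fx=-5.8519 Fy=13.3519 x'=0.2685 y'=-8.3310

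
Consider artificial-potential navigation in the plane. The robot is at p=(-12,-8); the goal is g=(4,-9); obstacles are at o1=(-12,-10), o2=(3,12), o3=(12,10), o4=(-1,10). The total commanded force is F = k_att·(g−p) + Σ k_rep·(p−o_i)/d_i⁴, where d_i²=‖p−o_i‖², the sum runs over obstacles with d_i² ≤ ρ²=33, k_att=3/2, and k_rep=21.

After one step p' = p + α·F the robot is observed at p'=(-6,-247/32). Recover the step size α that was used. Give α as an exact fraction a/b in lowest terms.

F_att = 3/2·(g−p) = 3/2·(16,-1) = (24.0000,-1.5000)
o1: d²=4 ≤ ρ²=33; F_rep = 21·(0,2)/4² = (0.0000,2.6250)
o2: d²=625 > ρ²=33 → inactive
o3: d²=900 > ρ²=33 → inactive
o4: d²=445 > ρ²=33 → inactive
F = F_att + ΣF_rep = (24.0000,1.1250)
Δp = p'−p = (6.0000,0.2812); α = Δx/Fx = (6) / (24) = 1/4
check: Δy/Fy = (9/32) / (9/8) = 1/4 ✓

α = 1/4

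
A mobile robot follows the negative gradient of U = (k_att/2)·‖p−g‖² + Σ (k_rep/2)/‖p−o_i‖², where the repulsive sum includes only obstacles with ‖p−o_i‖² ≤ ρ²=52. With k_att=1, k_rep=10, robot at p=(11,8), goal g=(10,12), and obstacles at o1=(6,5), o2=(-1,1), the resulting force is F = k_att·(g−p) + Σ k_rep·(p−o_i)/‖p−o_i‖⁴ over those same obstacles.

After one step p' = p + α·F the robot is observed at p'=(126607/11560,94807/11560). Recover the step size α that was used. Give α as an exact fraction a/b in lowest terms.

α = 1/20

F_att = 1·(g−p) = 1·(-1,4) = (-1.0000,4.0000)
o1: d²=34 ≤ ρ²=52; F_rep = 10·(5,3)/34² = (0.0433,0.0260)
o2: d²=193 > ρ²=52 → inactive
F = F_att + ΣF_rep = (-0.9567,4.0260)
Δp = p'−p = (-0.0478,0.2013); α = Δx/Fx = (-553/11560) / (-553/578) = 1/20
check: Δy/Fy = (2327/11560) / (2327/578) = 1/20 ✓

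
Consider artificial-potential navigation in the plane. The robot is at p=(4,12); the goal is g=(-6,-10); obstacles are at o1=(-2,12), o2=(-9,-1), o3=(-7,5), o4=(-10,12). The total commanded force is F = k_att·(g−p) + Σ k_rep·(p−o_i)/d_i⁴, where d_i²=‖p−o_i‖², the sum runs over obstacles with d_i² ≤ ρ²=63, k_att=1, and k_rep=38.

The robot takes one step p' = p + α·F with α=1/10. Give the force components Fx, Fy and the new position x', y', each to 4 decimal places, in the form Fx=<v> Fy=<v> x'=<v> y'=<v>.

Fx=-9.8241 Fy=-22.0000 x'=3.0176 y'=9.8000

F_att = 1·(g−p) = 1·(-10,-22) = (-10.0000,-22.0000)
o1: d²=36 ≤ ρ²=63; F_rep = 38·(6,0)/36² = (0.1759,0.0000)
o2: d²=338 > ρ²=63 → inactive
o3: d²=170 > ρ²=63 → inactive
o4: d²=196 > ρ²=63 → inactive
F = F_att + ΣF_rep = (-9.8241,-22.0000)
p' = p + 1/10·F = (3.0176,9.8000)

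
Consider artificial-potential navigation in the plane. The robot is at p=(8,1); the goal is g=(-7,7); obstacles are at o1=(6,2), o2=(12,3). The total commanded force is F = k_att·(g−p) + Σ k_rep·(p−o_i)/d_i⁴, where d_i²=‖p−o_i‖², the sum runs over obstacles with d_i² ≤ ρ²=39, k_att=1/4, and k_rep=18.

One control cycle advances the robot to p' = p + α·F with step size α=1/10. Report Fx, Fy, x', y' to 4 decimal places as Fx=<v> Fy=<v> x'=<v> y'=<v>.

Fx=-2.4900 Fy=0.6900 x'=7.7510 y'=1.0690

F_att = 1/4·(g−p) = 1/4·(-15,6) = (-3.7500,1.5000)
o1: d²=5 ≤ ρ²=39; F_rep = 18·(2,-1)/5² = (1.4400,-0.7200)
o2: d²=20 ≤ ρ²=39; F_rep = 18·(-4,-2)/20² = (-0.1800,-0.0900)
F = F_att + ΣF_rep = (-2.4900,0.6900)
p' = p + 1/10·F = (7.7510,1.0690)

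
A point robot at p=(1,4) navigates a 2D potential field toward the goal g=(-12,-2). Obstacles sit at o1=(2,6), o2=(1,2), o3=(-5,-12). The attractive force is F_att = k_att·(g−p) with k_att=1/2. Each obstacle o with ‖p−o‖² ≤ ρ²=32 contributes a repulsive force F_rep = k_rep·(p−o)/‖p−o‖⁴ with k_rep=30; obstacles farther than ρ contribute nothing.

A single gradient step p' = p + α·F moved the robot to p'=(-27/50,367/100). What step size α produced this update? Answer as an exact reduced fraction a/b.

α = 1/5

F_att = 1/2·(g−p) = 1/2·(-13,-6) = (-6.5000,-3.0000)
o1: d²=5 ≤ ρ²=32; F_rep = 30·(-1,-2)/5² = (-1.2000,-2.4000)
o2: d²=4 ≤ ρ²=32; F_rep = 30·(0,2)/4² = (0.0000,3.7500)
o3: d²=292 > ρ²=32 → inactive
F = F_att + ΣF_rep = (-7.7000,-1.6500)
Δp = p'−p = (-1.5400,-0.3300); α = Δx/Fx = (-77/50) / (-77/10) = 1/5
check: Δy/Fy = (-33/100) / (-33/20) = 1/5 ✓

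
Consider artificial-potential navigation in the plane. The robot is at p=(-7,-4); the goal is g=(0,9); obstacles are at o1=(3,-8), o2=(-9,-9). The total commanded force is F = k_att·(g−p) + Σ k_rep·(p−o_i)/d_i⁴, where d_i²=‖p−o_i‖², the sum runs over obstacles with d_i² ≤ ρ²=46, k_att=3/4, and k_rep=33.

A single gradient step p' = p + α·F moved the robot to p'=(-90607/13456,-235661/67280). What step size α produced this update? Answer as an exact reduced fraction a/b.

F_att = 3/4·(g−p) = 3/4·(7,13) = (5.2500,9.7500)
o1: d²=116 > ρ²=46 → inactive
o2: d²=29 ≤ ρ²=46; F_rep = 33·(2,5)/29² = (0.0785,0.1962)
F = F_att + ΣF_rep = (5.3285,9.9462)
Δp = p'−p = (0.2664,0.4973); α = Δx/Fx = (3585/13456) / (17925/3364) = 1/20
check: Δy/Fy = (33459/67280) / (33459/3364) = 1/20 ✓

α = 1/20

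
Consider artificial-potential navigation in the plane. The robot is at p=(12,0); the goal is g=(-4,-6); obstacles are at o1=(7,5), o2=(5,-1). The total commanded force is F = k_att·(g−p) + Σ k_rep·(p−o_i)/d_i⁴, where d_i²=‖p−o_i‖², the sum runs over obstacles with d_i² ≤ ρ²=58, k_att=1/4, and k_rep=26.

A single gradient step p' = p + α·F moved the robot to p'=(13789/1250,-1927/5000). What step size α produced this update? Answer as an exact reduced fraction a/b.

α = 1/4

F_att = 1/4·(g−p) = 1/4·(-16,-6) = (-4.0000,-1.5000)
o1: d²=50 ≤ ρ²=58; F_rep = 26·(5,-5)/50² = (0.0520,-0.0520)
o2: d²=50 ≤ ρ²=58; F_rep = 26·(7,1)/50² = (0.0728,0.0104)
F = F_att + ΣF_rep = (-3.8752,-1.5416)
Δp = p'−p = (-0.9688,-0.3854); α = Δx/Fx = (-1211/1250) / (-2422/625) = 1/4
check: Δy/Fy = (-1927/5000) / (-1927/1250) = 1/4 ✓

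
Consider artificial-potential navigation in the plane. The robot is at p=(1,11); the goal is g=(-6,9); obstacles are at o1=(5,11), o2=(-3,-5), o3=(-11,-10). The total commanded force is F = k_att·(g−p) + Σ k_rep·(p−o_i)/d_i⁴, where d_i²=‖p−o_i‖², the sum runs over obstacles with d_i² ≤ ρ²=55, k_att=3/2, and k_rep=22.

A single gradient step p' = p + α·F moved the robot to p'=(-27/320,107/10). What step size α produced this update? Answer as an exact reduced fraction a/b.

F_att = 3/2·(g−p) = 3/2·(-7,-2) = (-10.5000,-3.0000)
o1: d²=16 ≤ ρ²=55; F_rep = 22·(-4,0)/16² = (-0.3438,0.0000)
o2: d²=272 > ρ²=55 → inactive
o3: d²=585 > ρ²=55 → inactive
F = F_att + ΣF_rep = (-10.8438,-3.0000)
Δp = p'−p = (-1.0844,-0.3000); α = Δx/Fx = (-347/320) / (-347/32) = 1/10
check: Δy/Fy = (-3/10) / (-3) = 1/10 ✓

α = 1/10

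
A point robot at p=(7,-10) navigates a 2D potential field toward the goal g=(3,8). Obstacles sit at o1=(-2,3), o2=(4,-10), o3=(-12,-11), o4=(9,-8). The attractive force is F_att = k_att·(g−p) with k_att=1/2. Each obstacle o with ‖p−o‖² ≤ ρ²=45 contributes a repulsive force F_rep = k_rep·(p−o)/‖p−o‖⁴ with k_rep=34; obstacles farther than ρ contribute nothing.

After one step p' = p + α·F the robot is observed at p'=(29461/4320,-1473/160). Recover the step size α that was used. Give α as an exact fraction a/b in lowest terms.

F_att = 1/2·(g−p) = 1/2·(-4,18) = (-2.0000,9.0000)
o1: d²=250 > ρ²=45 → inactive
o2: d²=9 ≤ ρ²=45; F_rep = 34·(3,0)/9² = (1.2593,0.0000)
o3: d²=362 > ρ²=45 → inactive
o4: d²=8 ≤ ρ²=45; F_rep = 34·(-2,-2)/8² = (-1.0625,-1.0625)
F = F_att + ΣF_rep = (-1.8032,7.9375)
Δp = p'−p = (-0.1803,0.7937); α = Δx/Fx = (-779/4320) / (-779/432) = 1/10
check: Δy/Fy = (127/160) / (127/16) = 1/10 ✓

α = 1/10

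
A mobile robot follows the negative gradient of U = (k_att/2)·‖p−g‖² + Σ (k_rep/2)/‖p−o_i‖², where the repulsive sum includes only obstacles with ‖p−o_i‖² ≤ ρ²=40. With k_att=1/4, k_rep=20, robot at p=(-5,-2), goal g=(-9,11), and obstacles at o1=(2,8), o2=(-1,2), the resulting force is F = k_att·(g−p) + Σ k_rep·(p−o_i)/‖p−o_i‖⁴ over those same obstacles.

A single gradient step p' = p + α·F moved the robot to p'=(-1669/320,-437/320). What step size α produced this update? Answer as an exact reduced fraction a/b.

F_att = 1/4·(g−p) = 1/4·(-4,13) = (-1.0000,3.2500)
o1: d²=149 > ρ²=40 → inactive
o2: d²=32 ≤ ρ²=40; F_rep = 20·(-4,-4)/32² = (-0.0781,-0.0781)
F = F_att + ΣF_rep = (-1.0781,3.1719)
Δp = p'−p = (-0.2156,0.6344); α = Δx/Fx = (-69/320) / (-69/64) = 1/5
check: Δy/Fy = (203/320) / (203/64) = 1/5 ✓

α = 1/5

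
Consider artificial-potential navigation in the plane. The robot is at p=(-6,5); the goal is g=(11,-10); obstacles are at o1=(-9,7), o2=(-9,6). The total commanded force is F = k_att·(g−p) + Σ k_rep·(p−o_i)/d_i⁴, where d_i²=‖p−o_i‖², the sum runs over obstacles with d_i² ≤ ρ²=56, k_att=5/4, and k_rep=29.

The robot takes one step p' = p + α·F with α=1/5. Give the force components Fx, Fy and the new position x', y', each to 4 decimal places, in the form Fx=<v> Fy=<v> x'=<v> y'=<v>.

F_att = 5/4·(g−p) = 5/4·(17,-15) = (21.2500,-18.7500)
o1: d²=13 ≤ ρ²=56; F_rep = 29·(3,-2)/13² = (0.5148,-0.3432)
o2: d²=10 ≤ ρ²=56; F_rep = 29·(3,-1)/10² = (0.8700,-0.2900)
F = F_att + ΣF_rep = (22.6348,-19.3832)
p' = p + 1/5·F = (-1.4730,1.1234)

Fx=22.6348 Fy=-19.3832 x'=-1.4730 y'=1.1234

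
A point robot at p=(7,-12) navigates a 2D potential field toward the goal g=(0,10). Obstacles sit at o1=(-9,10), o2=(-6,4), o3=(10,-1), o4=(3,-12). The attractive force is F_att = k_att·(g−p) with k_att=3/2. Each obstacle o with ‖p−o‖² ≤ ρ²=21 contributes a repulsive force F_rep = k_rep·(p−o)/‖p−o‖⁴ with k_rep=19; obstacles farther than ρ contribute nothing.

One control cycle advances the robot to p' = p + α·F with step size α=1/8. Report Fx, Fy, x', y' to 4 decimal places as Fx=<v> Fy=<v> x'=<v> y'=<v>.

F_att = 3/2·(g−p) = 3/2·(-7,22) = (-10.5000,33.0000)
o1: d²=740 > ρ²=21 → inactive
o2: d²=425 > ρ²=21 → inactive
o3: d²=130 > ρ²=21 → inactive
o4: d²=16 ≤ ρ²=21; F_rep = 19·(4,0)/16² = (0.2969,0.0000)
F = F_att + ΣF_rep = (-10.2031,33.0000)
p' = p + 1/8·F = (5.7246,-7.8750)

Fx=-10.2031 Fy=33.0000 x'=5.7246 y'=-7.8750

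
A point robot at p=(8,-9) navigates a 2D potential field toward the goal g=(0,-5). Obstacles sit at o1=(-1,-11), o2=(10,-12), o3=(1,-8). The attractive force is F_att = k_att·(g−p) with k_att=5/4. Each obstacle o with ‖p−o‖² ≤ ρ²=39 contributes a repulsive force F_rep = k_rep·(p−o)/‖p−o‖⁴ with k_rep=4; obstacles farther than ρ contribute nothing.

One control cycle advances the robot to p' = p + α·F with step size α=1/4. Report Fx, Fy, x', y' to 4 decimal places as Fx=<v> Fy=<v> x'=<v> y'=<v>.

F_att = 5/4·(g−p) = 5/4·(-8,4) = (-10.0000,5.0000)
o1: d²=85 > ρ²=39 → inactive
o2: d²=13 ≤ ρ²=39; F_rep = 4·(-2,3)/13² = (-0.0473,0.0710)
o3: d²=50 > ρ²=39 → inactive
F = F_att + ΣF_rep = (-10.0473,5.0710)
p' = p + 1/4·F = (5.4882,-7.7322)

Fx=-10.0473 Fy=5.0710 x'=5.4882 y'=-7.7322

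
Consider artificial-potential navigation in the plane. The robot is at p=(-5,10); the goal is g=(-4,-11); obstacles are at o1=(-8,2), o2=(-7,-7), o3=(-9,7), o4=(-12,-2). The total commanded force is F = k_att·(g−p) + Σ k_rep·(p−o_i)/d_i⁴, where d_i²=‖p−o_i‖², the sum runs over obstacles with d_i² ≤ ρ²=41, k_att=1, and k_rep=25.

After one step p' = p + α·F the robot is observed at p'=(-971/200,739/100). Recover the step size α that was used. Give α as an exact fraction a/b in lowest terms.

α = 1/8

F_att = 1·(g−p) = 1·(1,-21) = (1.0000,-21.0000)
o1: d²=73 > ρ²=41 → inactive
o2: d²=293 > ρ²=41 → inactive
o3: d²=25 ≤ ρ²=41; F_rep = 25·(4,3)/25² = (0.1600,0.1200)
o4: d²=193 > ρ²=41 → inactive
F = F_att + ΣF_rep = (1.1600,-20.8800)
Δp = p'−p = (0.1450,-2.6100); α = Δx/Fx = (29/200) / (29/25) = 1/8
check: Δy/Fy = (-261/100) / (-522/25) = 1/8 ✓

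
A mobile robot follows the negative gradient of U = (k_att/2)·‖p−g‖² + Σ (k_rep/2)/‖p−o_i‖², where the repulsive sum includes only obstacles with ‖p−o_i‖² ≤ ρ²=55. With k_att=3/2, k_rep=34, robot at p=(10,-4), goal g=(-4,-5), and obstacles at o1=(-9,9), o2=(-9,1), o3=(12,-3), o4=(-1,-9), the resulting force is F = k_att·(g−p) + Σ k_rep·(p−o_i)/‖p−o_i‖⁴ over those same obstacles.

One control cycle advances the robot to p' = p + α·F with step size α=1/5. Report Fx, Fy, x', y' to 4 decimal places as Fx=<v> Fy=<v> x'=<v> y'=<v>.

F_att = 3/2·(g−p) = 3/2·(-14,-1) = (-21.0000,-1.5000)
o1: d²=530 > ρ²=55 → inactive
o2: d²=386 > ρ²=55 → inactive
o3: d²=5 ≤ ρ²=55; F_rep = 34·(-2,-1)/5² = (-2.7200,-1.3600)
o4: d²=146 > ρ²=55 → inactive
F = F_att + ΣF_rep = (-23.7200,-2.8600)
p' = p + 1/5·F = (5.2560,-4.5720)

Fx=-23.7200 Fy=-2.8600 x'=5.2560 y'=-4.5720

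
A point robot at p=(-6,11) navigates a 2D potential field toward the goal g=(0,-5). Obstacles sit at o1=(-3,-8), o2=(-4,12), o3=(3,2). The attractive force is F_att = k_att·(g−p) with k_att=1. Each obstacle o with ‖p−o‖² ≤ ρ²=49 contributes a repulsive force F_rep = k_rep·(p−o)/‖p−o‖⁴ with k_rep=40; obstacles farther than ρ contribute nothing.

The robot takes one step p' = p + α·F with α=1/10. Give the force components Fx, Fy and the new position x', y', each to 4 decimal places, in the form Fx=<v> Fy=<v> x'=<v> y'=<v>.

Fx=2.8000 Fy=-17.6000 x'=-5.7200 y'=9.2400

F_att = 1·(g−p) = 1·(6,-16) = (6.0000,-16.0000)
o1: d²=370 > ρ²=49 → inactive
o2: d²=5 ≤ ρ²=49; F_rep = 40·(-2,-1)/5² = (-3.2000,-1.6000)
o3: d²=162 > ρ²=49 → inactive
F = F_att + ΣF_rep = (2.8000,-17.6000)
p' = p + 1/10·F = (-5.7200,9.2400)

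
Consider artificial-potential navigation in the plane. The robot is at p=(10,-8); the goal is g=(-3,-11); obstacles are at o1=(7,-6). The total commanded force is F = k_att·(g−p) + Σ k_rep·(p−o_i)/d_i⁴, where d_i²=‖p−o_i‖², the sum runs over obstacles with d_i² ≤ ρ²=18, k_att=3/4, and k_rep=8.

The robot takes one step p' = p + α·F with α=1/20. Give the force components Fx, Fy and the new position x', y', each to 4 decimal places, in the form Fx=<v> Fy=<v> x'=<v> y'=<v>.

F_att = 3/4·(g−p) = 3/4·(-13,-3) = (-9.7500,-2.2500)
o1: d²=13 ≤ ρ²=18; F_rep = 8·(3,-2)/13² = (0.1420,-0.0947)
F = F_att + ΣF_rep = (-9.6080,-2.3447)
p' = p + 1/20·F = (9.5196,-8.1172)

Fx=-9.6080 Fy=-2.3447 x'=9.5196 y'=-8.1172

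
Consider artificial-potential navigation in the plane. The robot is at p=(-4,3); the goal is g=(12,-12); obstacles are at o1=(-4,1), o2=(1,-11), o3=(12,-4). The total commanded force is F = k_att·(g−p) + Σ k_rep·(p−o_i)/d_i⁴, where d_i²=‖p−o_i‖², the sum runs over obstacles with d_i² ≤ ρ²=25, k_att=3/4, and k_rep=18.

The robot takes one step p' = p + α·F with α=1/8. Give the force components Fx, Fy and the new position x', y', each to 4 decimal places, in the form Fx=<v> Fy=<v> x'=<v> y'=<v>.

Fx=12.0000 Fy=-9.0000 x'=-2.5000 y'=1.8750

F_att = 3/4·(g−p) = 3/4·(16,-15) = (12.0000,-11.2500)
o1: d²=4 ≤ ρ²=25; F_rep = 18·(0,2)/4² = (0.0000,2.2500)
o2: d²=221 > ρ²=25 → inactive
o3: d²=305 > ρ²=25 → inactive
F = F_att + ΣF_rep = (12.0000,-9.0000)
p' = p + 1/8·F = (-2.5000,1.8750)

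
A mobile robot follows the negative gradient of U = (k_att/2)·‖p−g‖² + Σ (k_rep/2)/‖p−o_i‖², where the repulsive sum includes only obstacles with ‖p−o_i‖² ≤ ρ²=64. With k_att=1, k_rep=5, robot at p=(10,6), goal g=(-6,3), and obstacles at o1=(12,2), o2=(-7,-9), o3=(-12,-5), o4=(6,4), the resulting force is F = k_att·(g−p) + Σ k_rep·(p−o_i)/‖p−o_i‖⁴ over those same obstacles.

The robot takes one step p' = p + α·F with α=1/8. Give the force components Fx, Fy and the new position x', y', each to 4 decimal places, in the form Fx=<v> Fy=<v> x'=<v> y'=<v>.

F_att = 1·(g−p) = 1·(-16,-3) = (-16.0000,-3.0000)
o1: d²=20 ≤ ρ²=64; F_rep = 5·(-2,4)/20² = (-0.0250,0.0500)
o2: d²=514 > ρ²=64 → inactive
o3: d²=605 > ρ²=64 → inactive
o4: d²=20 ≤ ρ²=64; F_rep = 5·(4,2)/20² = (0.0500,0.0250)
F = F_att + ΣF_rep = (-15.9750,-2.9250)
p' = p + 1/8·F = (8.0031,5.6344)

Fx=-15.9750 Fy=-2.9250 x'=8.0031 y'=5.6344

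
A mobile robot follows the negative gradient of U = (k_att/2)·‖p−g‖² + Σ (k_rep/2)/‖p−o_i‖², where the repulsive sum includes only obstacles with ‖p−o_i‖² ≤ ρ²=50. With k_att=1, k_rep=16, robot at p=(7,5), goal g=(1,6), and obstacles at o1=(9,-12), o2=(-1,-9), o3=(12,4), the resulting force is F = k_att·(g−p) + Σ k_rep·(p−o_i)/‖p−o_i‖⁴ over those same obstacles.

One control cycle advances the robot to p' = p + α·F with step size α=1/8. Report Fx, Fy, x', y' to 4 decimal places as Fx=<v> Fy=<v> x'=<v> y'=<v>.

Fx=-6.1183 Fy=1.0237 x'=6.2352 y'=5.1280

F_att = 1·(g−p) = 1·(-6,1) = (-6.0000,1.0000)
o1: d²=293 > ρ²=50 → inactive
o2: d²=260 > ρ²=50 → inactive
o3: d²=26 ≤ ρ²=50; F_rep = 16·(-5,1)/26² = (-0.1183,0.0237)
F = F_att + ΣF_rep = (-6.1183,1.0237)
p' = p + 1/8·F = (6.2352,5.1280)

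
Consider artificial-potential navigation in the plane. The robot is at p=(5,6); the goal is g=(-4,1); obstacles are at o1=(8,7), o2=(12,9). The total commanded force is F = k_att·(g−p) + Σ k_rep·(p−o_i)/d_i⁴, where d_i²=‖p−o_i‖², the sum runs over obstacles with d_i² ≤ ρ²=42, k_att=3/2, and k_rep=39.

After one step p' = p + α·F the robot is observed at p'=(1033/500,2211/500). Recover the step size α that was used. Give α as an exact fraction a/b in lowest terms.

F_att = 3/2·(g−p) = 3/2·(-9,-5) = (-13.5000,-7.5000)
o1: d²=10 ≤ ρ²=42; F_rep = 39·(-3,-1)/10² = (-1.1700,-0.3900)
o2: d²=58 > ρ²=42 → inactive
F = F_att + ΣF_rep = (-14.6700,-7.8900)
Δp = p'−p = (-2.9340,-1.5780); α = Δx/Fx = (-1467/500) / (-1467/100) = 1/5
check: Δy/Fy = (-789/500) / (-789/100) = 1/5 ✓

α = 1/5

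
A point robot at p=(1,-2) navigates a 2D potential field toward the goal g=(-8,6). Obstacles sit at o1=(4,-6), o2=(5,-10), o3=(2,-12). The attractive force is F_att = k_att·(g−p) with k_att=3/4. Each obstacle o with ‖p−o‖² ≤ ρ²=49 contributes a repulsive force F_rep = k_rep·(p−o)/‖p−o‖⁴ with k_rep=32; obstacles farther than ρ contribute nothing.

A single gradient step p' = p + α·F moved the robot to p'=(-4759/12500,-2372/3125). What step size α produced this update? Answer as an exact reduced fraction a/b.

F_att = 3/4·(g−p) = 3/4·(-9,8) = (-6.7500,6.0000)
o1: d²=25 ≤ ρ²=49; F_rep = 32·(-3,4)/25² = (-0.1536,0.2048)
o2: d²=80 > ρ²=49 → inactive
o3: d²=101 > ρ²=49 → inactive
F = F_att + ΣF_rep = (-6.9036,6.2048)
Δp = p'−p = (-1.3807,1.2410); α = Δx/Fx = (-17259/12500) / (-17259/2500) = 1/5
check: Δy/Fy = (3878/3125) / (3878/625) = 1/5 ✓

α = 1/5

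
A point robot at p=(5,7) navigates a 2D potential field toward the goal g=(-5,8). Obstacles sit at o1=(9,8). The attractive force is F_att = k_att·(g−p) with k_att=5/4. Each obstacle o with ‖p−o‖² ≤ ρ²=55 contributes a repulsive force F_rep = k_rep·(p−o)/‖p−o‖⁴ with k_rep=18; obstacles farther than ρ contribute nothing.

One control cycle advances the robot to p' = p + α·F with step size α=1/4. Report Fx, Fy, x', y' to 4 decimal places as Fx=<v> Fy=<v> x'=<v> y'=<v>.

Fx=-12.7491 Fy=1.1877 x'=1.8127 y'=7.2969

F_att = 5/4·(g−p) = 5/4·(-10,1) = (-12.5000,1.2500)
o1: d²=17 ≤ ρ²=55; F_rep = 18·(-4,-1)/17² = (-0.2491,-0.0623)
F = F_att + ΣF_rep = (-12.7491,1.1877)
p' = p + 1/4·F = (1.8127,7.2969)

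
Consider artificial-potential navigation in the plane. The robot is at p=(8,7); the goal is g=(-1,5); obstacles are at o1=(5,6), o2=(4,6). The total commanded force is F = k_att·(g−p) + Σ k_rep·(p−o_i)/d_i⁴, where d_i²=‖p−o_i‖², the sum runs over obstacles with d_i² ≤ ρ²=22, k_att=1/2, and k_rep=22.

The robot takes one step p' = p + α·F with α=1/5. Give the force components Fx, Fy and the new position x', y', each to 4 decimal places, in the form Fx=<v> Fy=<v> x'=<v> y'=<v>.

F_att = 1/2·(g−p) = 1/2·(-9,-2) = (-4.5000,-1.0000)
o1: d²=10 ≤ ρ²=22; F_rep = 22·(3,1)/10² = (0.6600,0.2200)
o2: d²=17 ≤ ρ²=22; F_rep = 22·(4,1)/17² = (0.3045,0.0761)
F = F_att + ΣF_rep = (-3.5355,-0.7039)
p' = p + 1/5·F = (7.2929,6.8592)

Fx=-3.5355 Fy=-0.7039 x'=7.2929 y'=6.8592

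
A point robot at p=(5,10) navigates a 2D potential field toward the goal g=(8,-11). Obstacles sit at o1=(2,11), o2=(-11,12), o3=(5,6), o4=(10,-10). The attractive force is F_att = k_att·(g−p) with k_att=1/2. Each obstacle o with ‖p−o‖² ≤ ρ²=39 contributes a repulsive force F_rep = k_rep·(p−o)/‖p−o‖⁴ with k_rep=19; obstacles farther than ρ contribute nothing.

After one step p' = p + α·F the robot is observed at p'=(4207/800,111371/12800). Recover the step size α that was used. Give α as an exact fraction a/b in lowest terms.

F_att = 1/2·(g−p) = 1/2·(3,-21) = (1.5000,-10.5000)
o1: d²=10 ≤ ρ²=39; F_rep = 19·(3,-1)/10² = (0.5700,-0.1900)
o2: d²=260 > ρ²=39 → inactive
o3: d²=16 ≤ ρ²=39; F_rep = 19·(0,4)/16² = (0.0000,0.2969)
o4: d²=425 > ρ²=39 → inactive
F = F_att + ΣF_rep = (2.0700,-10.3931)
Δp = p'−p = (0.2587,-1.2991); α = Δx/Fx = (207/800) / (207/100) = 1/8
check: Δy/Fy = (-16629/12800) / (-16629/1600) = 1/8 ✓

α = 1/8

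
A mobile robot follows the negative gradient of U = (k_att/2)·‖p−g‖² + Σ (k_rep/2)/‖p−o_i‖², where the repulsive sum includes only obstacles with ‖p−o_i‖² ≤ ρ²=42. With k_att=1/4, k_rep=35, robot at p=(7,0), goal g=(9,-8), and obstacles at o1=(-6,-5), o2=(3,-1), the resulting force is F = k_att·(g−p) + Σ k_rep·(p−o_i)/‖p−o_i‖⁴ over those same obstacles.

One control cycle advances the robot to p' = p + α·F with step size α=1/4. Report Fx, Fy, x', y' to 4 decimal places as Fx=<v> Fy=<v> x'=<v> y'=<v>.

F_att = 1/4·(g−p) = 1/4·(2,-8) = (0.5000,-2.0000)
o1: d²=194 > ρ²=42 → inactive
o2: d²=17 ≤ ρ²=42; F_rep = 35·(4,1)/17² = (0.4844,0.1211)
F = F_att + ΣF_rep = (0.9844,-1.8789)
p' = p + 1/4·F = (7.2461,-0.4697)

Fx=0.9844 Fy=-1.8789 x'=7.2461 y'=-0.4697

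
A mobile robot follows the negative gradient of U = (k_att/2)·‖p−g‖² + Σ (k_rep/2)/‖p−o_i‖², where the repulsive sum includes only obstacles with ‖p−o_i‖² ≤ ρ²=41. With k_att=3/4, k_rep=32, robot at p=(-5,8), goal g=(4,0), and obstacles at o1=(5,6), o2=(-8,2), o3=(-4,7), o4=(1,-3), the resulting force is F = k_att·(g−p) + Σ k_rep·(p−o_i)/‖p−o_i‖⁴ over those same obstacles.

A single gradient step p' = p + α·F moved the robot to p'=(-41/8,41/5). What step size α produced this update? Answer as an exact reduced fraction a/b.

F_att = 3/4·(g−p) = 3/4·(9,-8) = (6.7500,-6.0000)
o1: d²=104 > ρ²=41 → inactive
o2: d²=45 > ρ²=41 → inactive
o3: d²=2 ≤ ρ²=41; F_rep = 32·(-1,1)/2² = (-8.0000,8.0000)
o4: d²=157 > ρ²=41 → inactive
F = F_att + ΣF_rep = (-1.2500,2.0000)
Δp = p'−p = (-0.1250,0.2000); α = Δx/Fx = (-1/8) / (-5/4) = 1/10
check: Δy/Fy = (1/5) / (2) = 1/10 ✓

α = 1/10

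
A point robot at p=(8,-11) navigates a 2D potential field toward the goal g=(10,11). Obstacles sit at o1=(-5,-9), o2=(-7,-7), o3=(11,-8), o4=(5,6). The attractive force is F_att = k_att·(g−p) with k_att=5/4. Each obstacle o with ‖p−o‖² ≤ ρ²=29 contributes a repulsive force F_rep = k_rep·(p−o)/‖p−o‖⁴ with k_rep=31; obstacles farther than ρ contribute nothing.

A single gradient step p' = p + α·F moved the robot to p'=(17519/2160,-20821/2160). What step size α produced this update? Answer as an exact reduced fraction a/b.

F_att = 5/4·(g−p) = 5/4·(2,22) = (2.5000,27.5000)
o1: d²=173 > ρ²=29 → inactive
o2: d²=241 > ρ²=29 → inactive
o3: d²=18 ≤ ρ²=29; F_rep = 31·(-3,-3)/18² = (-0.2870,-0.2870)
o4: d²=298 > ρ²=29 → inactive
F = F_att + ΣF_rep = (2.2130,27.2130)
Δp = p'−p = (0.1106,1.3606); α = Δx/Fx = (239/2160) / (239/108) = 1/20
check: Δy/Fy = (2939/2160) / (2939/108) = 1/20 ✓

α = 1/20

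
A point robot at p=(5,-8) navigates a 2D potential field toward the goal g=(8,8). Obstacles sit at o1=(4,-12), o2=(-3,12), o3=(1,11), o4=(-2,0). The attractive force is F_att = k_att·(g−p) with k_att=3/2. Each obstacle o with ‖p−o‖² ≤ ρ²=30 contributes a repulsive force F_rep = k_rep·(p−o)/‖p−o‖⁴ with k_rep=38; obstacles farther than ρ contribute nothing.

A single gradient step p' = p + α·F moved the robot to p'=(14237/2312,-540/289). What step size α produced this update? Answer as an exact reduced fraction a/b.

F_att = 3/2·(g−p) = 3/2·(3,16) = (4.5000,24.0000)
o1: d²=17 ≤ ρ²=30; F_rep = 38·(1,4)/17² = (0.1315,0.5260)
o2: d²=464 > ρ²=30 → inactive
o3: d²=377 > ρ²=30 → inactive
o4: d²=113 > ρ²=30 → inactive
F = F_att + ΣF_rep = (4.6315,24.5260)
Δp = p'−p = (1.1579,6.1315); α = Δx/Fx = (2677/2312) / (2677/578) = 1/4
check: Δy/Fy = (1772/289) / (7088/289) = 1/4 ✓

α = 1/4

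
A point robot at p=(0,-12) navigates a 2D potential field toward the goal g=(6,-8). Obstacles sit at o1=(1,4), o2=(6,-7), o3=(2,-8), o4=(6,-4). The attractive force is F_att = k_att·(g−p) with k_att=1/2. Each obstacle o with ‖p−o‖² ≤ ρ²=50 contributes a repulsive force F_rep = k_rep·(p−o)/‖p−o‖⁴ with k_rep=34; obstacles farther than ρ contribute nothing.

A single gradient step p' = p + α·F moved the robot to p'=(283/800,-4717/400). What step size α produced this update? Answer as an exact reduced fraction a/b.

α = 1/8

F_att = 1/2·(g−p) = 1/2·(6,4) = (3.0000,2.0000)
o1: d²=257 > ρ²=50 → inactive
o2: d²=61 > ρ²=50 → inactive
o3: d²=20 ≤ ρ²=50; F_rep = 34·(-2,-4)/20² = (-0.1700,-0.3400)
o4: d²=100 > ρ²=50 → inactive
F = F_att + ΣF_rep = (2.8300,1.6600)
Δp = p'−p = (0.3538,0.2075); α = Δx/Fx = (283/800) / (283/100) = 1/8
check: Δy/Fy = (83/400) / (83/50) = 1/8 ✓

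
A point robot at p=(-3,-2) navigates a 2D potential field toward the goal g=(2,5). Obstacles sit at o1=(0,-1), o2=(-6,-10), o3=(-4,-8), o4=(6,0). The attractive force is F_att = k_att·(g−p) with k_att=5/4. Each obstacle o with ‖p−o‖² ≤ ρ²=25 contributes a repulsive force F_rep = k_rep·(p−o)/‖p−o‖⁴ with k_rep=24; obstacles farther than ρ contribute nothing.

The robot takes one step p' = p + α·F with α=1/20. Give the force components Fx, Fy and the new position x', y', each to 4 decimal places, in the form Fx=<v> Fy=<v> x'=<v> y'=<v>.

Fx=5.5300 Fy=8.5100 x'=-2.7235 y'=-1.5745

F_att = 5/4·(g−p) = 5/4·(5,7) = (6.2500,8.7500)
o1: d²=10 ≤ ρ²=25; F_rep = 24·(-3,-1)/10² = (-0.7200,-0.2400)
o2: d²=73 > ρ²=25 → inactive
o3: d²=37 > ρ²=25 → inactive
o4: d²=85 > ρ²=25 → inactive
F = F_att + ΣF_rep = (5.5300,8.5100)
p' = p + 1/20·F = (-2.7235,-1.5745)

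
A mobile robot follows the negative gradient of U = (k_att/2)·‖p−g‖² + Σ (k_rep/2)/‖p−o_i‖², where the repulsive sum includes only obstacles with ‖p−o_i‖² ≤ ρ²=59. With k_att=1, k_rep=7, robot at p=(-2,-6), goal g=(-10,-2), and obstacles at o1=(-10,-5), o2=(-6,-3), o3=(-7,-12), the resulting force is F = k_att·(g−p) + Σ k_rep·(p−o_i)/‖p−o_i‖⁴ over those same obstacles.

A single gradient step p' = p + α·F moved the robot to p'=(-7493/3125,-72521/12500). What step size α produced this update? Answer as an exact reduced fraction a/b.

F_att = 1·(g−p) = 1·(-8,4) = (-8.0000,4.0000)
o1: d²=65 > ρ²=59 → inactive
o2: d²=25 ≤ ρ²=59; F_rep = 7·(4,-3)/25² = (0.0448,-0.0336)
o3: d²=61 > ρ²=59 → inactive
F = F_att + ΣF_rep = (-7.9552,3.9664)
Δp = p'−p = (-0.3978,0.1983); α = Δx/Fx = (-1243/3125) / (-4972/625) = 1/20
check: Δy/Fy = (2479/12500) / (2479/625) = 1/20 ✓

α = 1/20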